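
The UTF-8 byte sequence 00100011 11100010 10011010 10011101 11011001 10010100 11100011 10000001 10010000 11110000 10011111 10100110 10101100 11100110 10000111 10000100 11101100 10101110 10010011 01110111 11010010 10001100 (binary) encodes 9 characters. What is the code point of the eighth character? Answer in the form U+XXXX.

U+0077

Offset 0: leading byte 0x23 = 00100011 → 1-byte char #1 = 23.
Offset 1: leading byte 0xE2 = 11100010 → 3-byte char #2 = E2 9A 9D.
Offset 4: leading byte 0xD9 = 11011001 → 2-byte char #3 = D9 94.
Offset 6: leading byte 0xE3 = 11100011 → 3-byte char #4 = E3 81 90.
Offset 9: leading byte 0xF0 = 11110000 → 4-byte char #5 = F0 9F A6 AC.
Offset 13: leading byte 0xE6 = 11100110 → 3-byte char #6 = E6 87 84.
Offset 16: leading byte 0xEC = 11101100 → 3-byte char #7 = EC AE 93.
Offset 19: leading byte 0x77 = 01110111 → 1-byte char #8 = 77.
Leading byte 0x77 = 01110111 matches 0xxxxxxx → 1-byte sequence.
Byte 1: 0x77 = 01110111, payload 1110111 (7 bits).
Concatenate: 1110111 = 0x77 (7 bits → U+0077).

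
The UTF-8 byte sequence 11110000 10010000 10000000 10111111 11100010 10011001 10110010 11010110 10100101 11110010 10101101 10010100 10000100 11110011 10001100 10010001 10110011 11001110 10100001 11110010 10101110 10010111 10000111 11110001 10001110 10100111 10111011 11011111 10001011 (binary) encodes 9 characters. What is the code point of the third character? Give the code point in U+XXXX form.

Offset 0: leading byte 0xF0 = 11110000 → 4-byte char #1 = F0 90 80 BF.
Offset 4: leading byte 0xE2 = 11100010 → 3-byte char #2 = E2 99 B2.
Offset 7: leading byte 0xD6 = 11010110 → 2-byte char #3 = D6 A5.
Leading byte 0xD6 = 11010110 matches 110xxxxx → 2-byte sequence.
Byte 1: 0xD6 = 11010110, payload 10110 (5 bits).
Byte 2: 0xA5 = 10100101 (10xxxxxx ✓), payload 100101.
Concatenate: 10110100101 = 0x5A5 (11 bits → U+05A5).

U+05A5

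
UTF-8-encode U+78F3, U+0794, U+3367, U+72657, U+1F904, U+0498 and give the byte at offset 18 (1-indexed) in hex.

1-indexed offset 18 is 0-indexed offset 17.
U+78F3 → 3-byte form E7 A3 B3 at offsets 0–2.
U+0794 → 2-byte form DE 94 at offsets 3–4.
U+3367 → 3-byte form E3 8D A7 at offsets 5–7.
U+72657 → 4-byte form F1 B2 99 97 at offsets 8–11.
U+1F904 → 4-byte form F0 9F A4 84 at offsets 12–15.
U+0498 → 2-byte form D2 98 at offsets 16–17.
Offset 17 falls in char 6's range; it's byte 2 of D2 98 = 0x98.

0x98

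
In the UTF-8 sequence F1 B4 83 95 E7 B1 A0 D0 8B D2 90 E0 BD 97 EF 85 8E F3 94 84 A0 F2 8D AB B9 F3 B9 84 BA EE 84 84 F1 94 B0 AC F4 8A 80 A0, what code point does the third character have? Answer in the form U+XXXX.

U+040B

Offset 0: leading byte 0xF1 = 11110001 → 4-byte char #1 = F1 B4 83 95.
Offset 4: leading byte 0xE7 = 11100111 → 3-byte char #2 = E7 B1 A0.
Offset 7: leading byte 0xD0 = 11010000 → 2-byte char #3 = D0 8B.
Leading byte 0xD0 = 11010000 matches 110xxxxx → 2-byte sequence.
Byte 1: 0xD0 = 11010000, payload 10000 (5 bits).
Byte 2: 0x8B = 10001011 (10xxxxxx ✓), payload 001011.
Concatenate: 10000001011 = 0x40B (11 bits → U+040B).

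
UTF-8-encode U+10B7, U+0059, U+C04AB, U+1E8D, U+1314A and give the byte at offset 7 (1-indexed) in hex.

0x92

1-indexed offset 7 is 0-indexed offset 6.
U+10B7 → 3-byte form E1 82 B7 at offsets 0–2.
U+0059 → 1-byte form 59 at offsets 3–3.
U+C04AB → 4-byte form F3 80 92 AB at offsets 4–7.
Offset 6 falls in char 3's range; it's byte 3 of F3 80 92 AB = 0x92.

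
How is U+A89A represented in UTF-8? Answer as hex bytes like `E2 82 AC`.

U+A89A = 0xA89A = 43162 decimal. In range U+0800–U+FFFF → 3-byte form: 1110xxxx 10xxxxxx 10xxxxxx.
Binary (16 bits): 1010100010011010.
Split 4+6+6: 1010 | 100010 | 011010.
Byte 1: 11101010 = 0xEA.
Byte 2: 10100010 = 0xA2.
Byte 3: 10011010 = 0x9A.

EA A2 9A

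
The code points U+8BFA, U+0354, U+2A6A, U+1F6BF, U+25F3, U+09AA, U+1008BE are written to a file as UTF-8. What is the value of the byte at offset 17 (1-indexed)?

0xA6

1-indexed offset 17 is 0-indexed offset 16.
U+8BFA → 3-byte form E8 AF BA at offsets 0–2.
U+0354 → 2-byte form CD 94 at offsets 3–4.
U+2A6A → 3-byte form E2 A9 AA at offsets 5–7.
U+1F6BF → 4-byte form F0 9F 9A BF at offsets 8–11.
U+25F3 → 3-byte form E2 97 B3 at offsets 12–14.
U+09AA → 3-byte form E0 A6 AA at offsets 15–17.
Offset 16 falls in char 6's range; it's byte 2 of E0 A6 AA = 0xA6.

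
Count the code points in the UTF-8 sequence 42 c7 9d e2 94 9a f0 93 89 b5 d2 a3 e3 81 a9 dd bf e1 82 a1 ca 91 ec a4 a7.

Byte at offset 0: 0x42 = 01000010 → 1-byte char (#1). Advance 1.
Byte at offset 1: 0xC7 = 11000111 → 2-byte char (#2). Advance 2.
Byte at offset 3: 0xE2 = 11100010 → 3-byte char (#3). Advance 3.
Byte at offset 6: 0xF0 = 11110000 → 4-byte char (#4). Advance 4.
Byte at offset 10: 0xD2 = 11010010 → 2-byte char (#5). Advance 2.
Byte at offset 12: 0xE3 = 11100011 → 3-byte char (#6). Advance 3.
Byte at offset 15: 0xDD = 11011101 → 2-byte char (#7). Advance 2.
Byte at offset 17: 0xE1 = 11100001 → 3-byte char (#8). Advance 3.
Byte at offset 20: 0xCA = 11001010 → 2-byte char (#9). Advance 2.
Byte at offset 22: 0xEC = 11101100 → 3-byte char (#10). Advance 3.
Reached end at offset 25 after 10 code points.

10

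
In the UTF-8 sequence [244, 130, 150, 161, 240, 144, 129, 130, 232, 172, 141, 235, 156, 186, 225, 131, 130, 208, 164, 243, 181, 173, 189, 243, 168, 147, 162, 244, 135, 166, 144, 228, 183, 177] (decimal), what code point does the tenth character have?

U+4DF1

Offset 0: leading byte 0xF4 = 11110100 → 4-byte char #1 = F4 82 96 A1.
Offset 4: leading byte 0xF0 = 11110000 → 4-byte char #2 = F0 90 81 82.
Offset 8: leading byte 0xE8 = 11101000 → 3-byte char #3 = E8 AC 8D.
Offset 11: leading byte 0xEB = 11101011 → 3-byte char #4 = EB 9C BA.
Offset 14: leading byte 0xE1 = 11100001 → 3-byte char #5 = E1 83 82.
Offset 17: leading byte 0xD0 = 11010000 → 2-byte char #6 = D0 A4.
Offset 19: leading byte 0xF3 = 11110011 → 4-byte char #7 = F3 B5 AD BD.
Offset 23: leading byte 0xF3 = 11110011 → 4-byte char #8 = F3 A8 93 A2.
Offset 27: leading byte 0xF4 = 11110100 → 4-byte char #9 = F4 87 A6 90.
Offset 31: leading byte 0xE4 = 11100100 → 3-byte char #10 = E4 B7 B1.
Leading byte 0xE4 = 11100100 matches 1110xxxx → 3-byte sequence.
Byte 1: 0xE4 = 11100100, payload 0100 (4 bits).
Byte 2: 0xB7 = 10110111 (10xxxxxx ✓), payload 110111.
Byte 3: 0xB1 = 10110001 (10xxxxxx ✓), payload 110001.
Concatenate: 0100110111110001 = 0x4DF1 (16 bits → U+4DF1).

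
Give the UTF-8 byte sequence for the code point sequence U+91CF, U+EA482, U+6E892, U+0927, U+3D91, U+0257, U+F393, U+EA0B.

E9 87 8F F3 AA 92 82 F1 AE A2 92 E0 A4 A7 E3 B6 91 C9 97 EF 8E 93 EE A8 8B

U+91CF: 3-byte form → E9 87 8F.
U+EA482: 4-byte form → F3 AA 92 82.
U+6E892: 4-byte form → F1 AE A2 92.
U+0927: 3-byte form → E0 A4 A7.
U+3D91: 3-byte form → E3 B6 91.
U+0257: 2-byte form → C9 97.
U+F393: 3-byte form → EF 8E 93.
U+EA0B: 3-byte form → EE A8 8B.
Concatenated (25 bytes): E9 87 8F F3 AA 92 82 F1 AE A2 92 E0 A4 A7 E3 B6 91 C9 97 EF 8E 93 EE A8 8B.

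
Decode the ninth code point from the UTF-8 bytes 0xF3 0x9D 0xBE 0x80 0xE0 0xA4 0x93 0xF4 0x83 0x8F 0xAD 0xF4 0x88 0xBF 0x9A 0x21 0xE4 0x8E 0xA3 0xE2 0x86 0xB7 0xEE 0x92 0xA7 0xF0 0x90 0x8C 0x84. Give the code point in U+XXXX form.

Offset 0: leading byte 0xF3 = 11110011 → 4-byte char #1 = F3 9D BE 80.
Offset 4: leading byte 0xE0 = 11100000 → 3-byte char #2 = E0 A4 93.
Offset 7: leading byte 0xF4 = 11110100 → 4-byte char #3 = F4 83 8F AD.
Offset 11: leading byte 0xF4 = 11110100 → 4-byte char #4 = F4 88 BF 9A.
Offset 15: leading byte 0x21 = 00100001 → 1-byte char #5 = 21.
Offset 16: leading byte 0xE4 = 11100100 → 3-byte char #6 = E4 8E A3.
Offset 19: leading byte 0xE2 = 11100010 → 3-byte char #7 = E2 86 B7.
Offset 22: leading byte 0xEE = 11101110 → 3-byte char #8 = EE 92 A7.
Offset 25: leading byte 0xF0 = 11110000 → 4-byte char #9 = F0 90 8C 84.
Leading byte 0xF0 = 11110000 matches 11110xxx → 4-byte sequence.
Byte 1: 0xF0 = 11110000, payload 000 (3 bits).
Byte 2: 0x90 = 10010000 (10xxxxxx ✓), payload 010000.
Byte 3: 0x8C = 10001100 (10xxxxxx ✓), payload 001100.
Byte 4: 0x84 = 10000100 (10xxxxxx ✓), payload 000100.
Concatenate: 000010000001100000100 = 0x10304 (21 bits → U+10304).

U+10304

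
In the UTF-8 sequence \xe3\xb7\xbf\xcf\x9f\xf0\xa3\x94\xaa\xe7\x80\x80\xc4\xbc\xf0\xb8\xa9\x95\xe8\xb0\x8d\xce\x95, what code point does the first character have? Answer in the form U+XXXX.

Offset 0: leading byte 0xE3 = 11100011 → 3-byte char #1 = E3 B7 BF.
Leading byte 0xE3 = 11100011 matches 1110xxxx → 3-byte sequence.
Byte 1: 0xE3 = 11100011, payload 0011 (4 bits).
Byte 2: 0xB7 = 10110111 (10xxxxxx ✓), payload 110111.
Byte 3: 0xBF = 10111111 (10xxxxxx ✓), payload 111111.
Concatenate: 0011110111111111 = 0x3DFF (16 bits → U+3DFF).

U+3DFF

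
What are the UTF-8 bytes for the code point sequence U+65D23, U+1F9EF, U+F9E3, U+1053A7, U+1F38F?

U+65D23: 4-byte form → F1 A5 B4 A3.
U+1F9EF: 4-byte form → F0 9F A7 AF.
U+F9E3: 3-byte form → EF A7 A3.
U+1053A7: 4-byte form → F4 85 8E A7.
U+1F38F: 4-byte form → F0 9F 8E 8F.
Concatenated (19 bytes): F1 A5 B4 A3 F0 9F A7 AF EF A7 A3 F4 85 8E A7 F0 9F 8E 8F.

F1 A5 B4 A3 F0 9F A7 AF EF A7 A3 F4 85 8E A7 F0 9F 8E 8F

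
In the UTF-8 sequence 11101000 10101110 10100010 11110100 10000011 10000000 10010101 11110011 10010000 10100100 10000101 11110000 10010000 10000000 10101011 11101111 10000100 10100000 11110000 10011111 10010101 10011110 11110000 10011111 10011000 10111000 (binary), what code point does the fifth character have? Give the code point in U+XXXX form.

Offset 0: leading byte 0xE8 = 11101000 → 3-byte char #1 = E8 AE A2.
Offset 3: leading byte 0xF4 = 11110100 → 4-byte char #2 = F4 83 80 95.
Offset 7: leading byte 0xF3 = 11110011 → 4-byte char #3 = F3 90 A4 85.
Offset 11: leading byte 0xF0 = 11110000 → 4-byte char #4 = F0 90 80 AB.
Offset 15: leading byte 0xEF = 11101111 → 3-byte char #5 = EF 84 A0.
Leading byte 0xEF = 11101111 matches 1110xxxx → 3-byte sequence.
Byte 1: 0xEF = 11101111, payload 1111 (4 bits).
Byte 2: 0x84 = 10000100 (10xxxxxx ✓), payload 000100.
Byte 3: 0xA0 = 10100000 (10xxxxxx ✓), payload 100000.
Concatenate: 1111000100100000 = 0xF120 (16 bits → U+F120).

U+F120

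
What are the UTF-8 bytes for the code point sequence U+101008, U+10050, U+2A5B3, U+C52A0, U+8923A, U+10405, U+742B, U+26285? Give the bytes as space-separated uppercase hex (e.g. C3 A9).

U+101008: 4-byte form → F4 81 80 88.
U+10050: 4-byte form → F0 90 81 90.
U+2A5B3: 4-byte form → F0 AA 96 B3.
U+C52A0: 4-byte form → F3 85 8A A0.
U+8923A: 4-byte form → F2 89 88 BA.
U+10405: 4-byte form → F0 90 90 85.
U+742B: 3-byte form → E7 90 AB.
U+26285: 4-byte form → F0 A6 8A 85.
Concatenated (31 bytes): F4 81 80 88 F0 90 81 90 F0 AA 96 B3 F3 85 8A A0 F2 89 88 BA F0 90 90 85 E7 90 AB F0 A6 8A 85.

F4 81 80 88 F0 90 81 90 F0 AA 96 B3 F3 85 8A A0 F2 89 88 BA F0 90 90 85 E7 90 AB F0 A6 8A 85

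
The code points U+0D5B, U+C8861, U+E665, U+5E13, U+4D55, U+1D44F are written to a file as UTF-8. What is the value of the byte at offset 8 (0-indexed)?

U+0D5B → 3-byte form E0 B5 9B at offsets 0–2.
U+C8861 → 4-byte form F3 88 A1 A1 at offsets 3–6.
U+E665 → 3-byte form EE 99 A5 at offsets 7–9.
Offset 8 falls in char 3's range; it's byte 2 of EE 99 A5 = 0x99.

0x99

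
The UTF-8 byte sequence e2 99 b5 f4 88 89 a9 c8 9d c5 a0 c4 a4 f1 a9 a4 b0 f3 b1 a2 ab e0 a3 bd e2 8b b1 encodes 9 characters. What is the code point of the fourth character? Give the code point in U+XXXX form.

U+0160

Offset 0: leading byte 0xE2 = 11100010 → 3-byte char #1 = E2 99 B5.
Offset 3: leading byte 0xF4 = 11110100 → 4-byte char #2 = F4 88 89 A9.
Offset 7: leading byte 0xC8 = 11001000 → 2-byte char #3 = C8 9D.
Offset 9: leading byte 0xC5 = 11000101 → 2-byte char #4 = C5 A0.
Leading byte 0xC5 = 11000101 matches 110xxxxx → 2-byte sequence.
Byte 1: 0xC5 = 11000101, payload 00101 (5 bits).
Byte 2: 0xA0 = 10100000 (10xxxxxx ✓), payload 100000.
Concatenate: 00101100000 = 0x160 (11 bits → U+0160).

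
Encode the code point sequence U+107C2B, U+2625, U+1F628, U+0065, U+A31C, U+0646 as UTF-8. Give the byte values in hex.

F4 87 B0 AB E2 98 A5 F0 9F 98 A8 65 EA 8C 9C D9 86

U+107C2B: 4-byte form → F4 87 B0 AB.
U+2625: 3-byte form → E2 98 A5.
U+1F628: 4-byte form → F0 9F 98 A8.
U+0065: 1-byte form → 65.
U+A31C: 3-byte form → EA 8C 9C.
U+0646: 2-byte form → D9 86.
Concatenated (17 bytes): F4 87 B0 AB E2 98 A5 F0 9F 98 A8 65 EA 8C 9C D9 86.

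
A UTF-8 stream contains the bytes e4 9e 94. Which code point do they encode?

Leading byte 0xE4 = 11100100 matches 1110xxxx → 3-byte sequence.
Byte 1: 0xE4 = 11100100, payload 0100 (4 bits).
Byte 2: 0x9E = 10011110 (10xxxxxx ✓), payload 011110.
Byte 3: 0x94 = 10010100 (10xxxxxx ✓), payload 010100.
Concatenate: 0100011110010100 = 0x4794 (16 bits → U+4794).

U+4794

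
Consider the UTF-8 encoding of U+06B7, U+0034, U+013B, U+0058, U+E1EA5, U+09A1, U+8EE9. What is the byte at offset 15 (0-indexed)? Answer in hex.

U+06B7 → 2-byte form DA B7 at offsets 0–1.
U+0034 → 1-byte form 34 at offsets 2–2.
U+013B → 2-byte form C4 BB at offsets 3–4.
U+0058 → 1-byte form 58 at offsets 5–5.
U+E1EA5 → 4-byte form F3 A1 BA A5 at offsets 6–9.
U+09A1 → 3-byte form E0 A6 A1 at offsets 10–12.
U+8EE9 → 3-byte form E8 BB A9 at offsets 13–15.
Offset 15 falls in char 7's range; it's byte 3 of E8 BB A9 = 0xA9.

0xA9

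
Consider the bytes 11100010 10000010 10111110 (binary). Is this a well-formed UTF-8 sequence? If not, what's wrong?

Leading byte 0xE2 = 11100010 → 3-byte form.
Continuation bytes 0x82=10000010, 0xBE=10111110 all match 10xxxxxx.
Decoded value 0x20BE is ≥ 0x800 (shortest form) and not a surrogate.

valid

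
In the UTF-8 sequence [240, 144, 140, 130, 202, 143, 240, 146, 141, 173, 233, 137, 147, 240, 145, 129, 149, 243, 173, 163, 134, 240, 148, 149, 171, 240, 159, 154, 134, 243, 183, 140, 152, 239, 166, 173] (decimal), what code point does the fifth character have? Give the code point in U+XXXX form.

U+11055

Offset 0: leading byte 0xF0 = 11110000 → 4-byte char #1 = F0 90 8C 82.
Offset 4: leading byte 0xCA = 11001010 → 2-byte char #2 = CA 8F.
Offset 6: leading byte 0xF0 = 11110000 → 4-byte char #3 = F0 92 8D AD.
Offset 10: leading byte 0xE9 = 11101001 → 3-byte char #4 = E9 89 93.
Offset 13: leading byte 0xF0 = 11110000 → 4-byte char #5 = F0 91 81 95.
Leading byte 0xF0 = 11110000 matches 11110xxx → 4-byte sequence.
Byte 1: 0xF0 = 11110000, payload 000 (3 bits).
Byte 2: 0x91 = 10010001 (10xxxxxx ✓), payload 010001.
Byte 3: 0x81 = 10000001 (10xxxxxx ✓), payload 000001.
Byte 4: 0x95 = 10010101 (10xxxxxx ✓), payload 010101.
Concatenate: 000010001000001010101 = 0x11055 (21 bits → U+11055).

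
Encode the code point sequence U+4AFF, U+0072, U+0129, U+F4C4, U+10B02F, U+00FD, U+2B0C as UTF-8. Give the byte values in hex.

E4 AB BF 72 C4 A9 EF 93 84 F4 8B 80 AF C3 BD E2 AC 8C

U+4AFF: 3-byte form → E4 AB BF.
U+0072: 1-byte form → 72.
U+0129: 2-byte form → C4 A9.
U+F4C4: 3-byte form → EF 93 84.
U+10B02F: 4-byte form → F4 8B 80 AF.
U+00FD: 2-byte form → C3 BD.
U+2B0C: 3-byte form → E2 AC 8C.
Concatenated (18 bytes): E4 AB BF 72 C4 A9 EF 93 84 F4 8B 80 AF C3 BD E2 AC 8C.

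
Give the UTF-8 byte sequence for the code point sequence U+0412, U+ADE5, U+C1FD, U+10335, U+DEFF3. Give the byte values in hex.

D0 92 EA B7 A5 EC 87 BD F0 90 8C B5 F3 9E BF B3

U+0412: 2-byte form → D0 92.
U+ADE5: 3-byte form → EA B7 A5.
U+C1FD: 3-byte form → EC 87 BD.
U+10335: 4-byte form → F0 90 8C B5.
U+DEFF3: 4-byte form → F3 9E BF B3.
Concatenated (16 bytes): D0 92 EA B7 A5 EC 87 BD F0 90 8C B5 F3 9E BF B3.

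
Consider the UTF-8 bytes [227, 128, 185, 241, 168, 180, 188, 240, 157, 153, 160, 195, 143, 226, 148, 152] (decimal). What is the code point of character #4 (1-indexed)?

Offset 0: leading byte 0xE3 = 11100011 → 3-byte char #1 = E3 80 B9.
Offset 3: leading byte 0xF1 = 11110001 → 4-byte char #2 = F1 A8 B4 BC.
Offset 7: leading byte 0xF0 = 11110000 → 4-byte char #3 = F0 9D 99 A0.
Offset 11: leading byte 0xC3 = 11000011 → 2-byte char #4 = C3 8F.
Leading byte 0xC3 = 11000011 matches 110xxxxx → 2-byte sequence.
Byte 1: 0xC3 = 11000011, payload 00011 (5 bits).
Byte 2: 0x8F = 10001111 (10xxxxxx ✓), payload 001111.
Concatenate: 00011001111 = 0xCF (11 bits → U+00CF).

U+00CF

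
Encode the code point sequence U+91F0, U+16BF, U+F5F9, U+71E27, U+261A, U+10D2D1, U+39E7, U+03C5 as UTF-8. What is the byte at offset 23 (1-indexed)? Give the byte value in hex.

0xA7

1-indexed offset 23 is 0-indexed offset 22.
U+91F0 → 3-byte form E9 87 B0 at offsets 0–2.
U+16BF → 3-byte form E1 9A BF at offsets 3–5.
U+F5F9 → 3-byte form EF 97 B9 at offsets 6–8.
U+71E27 → 4-byte form F1 B1 B8 A7 at offsets 9–12.
U+261A → 3-byte form E2 98 9A at offsets 13–15.
U+10D2D1 → 4-byte form F4 8D 8B 91 at offsets 16–19.
U+39E7 → 3-byte form E3 A7 A7 at offsets 20–22.
Offset 22 falls in char 7's range; it's byte 3 of E3 A7 A7 = 0xA7.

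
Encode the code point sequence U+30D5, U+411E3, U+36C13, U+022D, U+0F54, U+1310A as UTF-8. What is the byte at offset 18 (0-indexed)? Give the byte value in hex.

U+30D5 → 3-byte form E3 83 95 at offsets 0–2.
U+411E3 → 4-byte form F1 81 87 A3 at offsets 3–6.
U+36C13 → 4-byte form F0 B6 B0 93 at offsets 7–10.
U+022D → 2-byte form C8 AD at offsets 11–12.
U+0F54 → 3-byte form E0 BD 94 at offsets 13–15.
U+1310A → 4-byte form F0 93 84 8A at offsets 16–19.
Offset 18 falls in char 6's range; it's byte 3 of F0 93 84 8A = 0x84.

0x84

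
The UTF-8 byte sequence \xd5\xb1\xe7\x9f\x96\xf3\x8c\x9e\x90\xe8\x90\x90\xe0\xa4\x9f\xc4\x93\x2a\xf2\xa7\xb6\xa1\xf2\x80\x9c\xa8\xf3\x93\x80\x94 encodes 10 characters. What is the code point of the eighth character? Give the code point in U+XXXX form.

U+A7DA1

Offset 0: leading byte 0xD5 = 11010101 → 2-byte char #1 = D5 B1.
Offset 2: leading byte 0xE7 = 11100111 → 3-byte char #2 = E7 9F 96.
Offset 5: leading byte 0xF3 = 11110011 → 4-byte char #3 = F3 8C 9E 90.
Offset 9: leading byte 0xE8 = 11101000 → 3-byte char #4 = E8 90 90.
Offset 12: leading byte 0xE0 = 11100000 → 3-byte char #5 = E0 A4 9F.
Offset 15: leading byte 0xC4 = 11000100 → 2-byte char #6 = C4 93.
Offset 17: leading byte 0x2A = 00101010 → 1-byte char #7 = 2A.
Offset 18: leading byte 0xF2 = 11110010 → 4-byte char #8 = F2 A7 B6 A1.
Leading byte 0xF2 = 11110010 matches 11110xxx → 4-byte sequence.
Byte 1: 0xF2 = 11110010, payload 010 (3 bits).
Byte 2: 0xA7 = 10100111 (10xxxxxx ✓), payload 100111.
Byte 3: 0xB6 = 10110110 (10xxxxxx ✓), payload 110110.
Byte 4: 0xA1 = 10100001 (10xxxxxx ✓), payload 100001.
Concatenate: 010100111110110100001 = 0xA7DA1 (21 bits → U+A7DA1).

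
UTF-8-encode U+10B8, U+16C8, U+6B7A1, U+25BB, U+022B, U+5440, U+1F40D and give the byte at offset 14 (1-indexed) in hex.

1-indexed offset 14 is 0-indexed offset 13.
U+10B8 → 3-byte form E1 82 B8 at offsets 0–2.
U+16C8 → 3-byte form E1 9B 88 at offsets 3–5.
U+6B7A1 → 4-byte form F1 AB 9E A1 at offsets 6–9.
U+25BB → 3-byte form E2 96 BB at offsets 10–12.
U+022B → 2-byte form C8 AB at offsets 13–14.
Offset 13 falls in char 5's range; it's byte 1 of C8 AB = 0xC8.

0xC8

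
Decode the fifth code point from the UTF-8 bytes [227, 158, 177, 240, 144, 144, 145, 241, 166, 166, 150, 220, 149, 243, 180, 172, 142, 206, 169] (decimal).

Offset 0: leading byte 0xE3 = 11100011 → 3-byte char #1 = E3 9E B1.
Offset 3: leading byte 0xF0 = 11110000 → 4-byte char #2 = F0 90 90 91.
Offset 7: leading byte 0xF1 = 11110001 → 4-byte char #3 = F1 A6 A6 96.
Offset 11: leading byte 0xDC = 11011100 → 2-byte char #4 = DC 95.
Offset 13: leading byte 0xF3 = 11110011 → 4-byte char #5 = F3 B4 AC 8E.
Leading byte 0xF3 = 11110011 matches 11110xxx → 4-byte sequence.
Byte 1: 0xF3 = 11110011, payload 011 (3 bits).
Byte 2: 0xB4 = 10110100 (10xxxxxx ✓), payload 110100.
Byte 3: 0xAC = 10101100 (10xxxxxx ✓), payload 101100.
Byte 4: 0x8E = 10001110 (10xxxxxx ✓), payload 001110.
Concatenate: 011110100101100001110 = 0xF4B0E (21 bits → U+F4B0E).

U+F4B0E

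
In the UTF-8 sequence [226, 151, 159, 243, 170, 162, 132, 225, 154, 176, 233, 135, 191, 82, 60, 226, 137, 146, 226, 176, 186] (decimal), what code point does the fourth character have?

Offset 0: leading byte 0xE2 = 11100010 → 3-byte char #1 = E2 97 9F.
Offset 3: leading byte 0xF3 = 11110011 → 4-byte char #2 = F3 AA A2 84.
Offset 7: leading byte 0xE1 = 11100001 → 3-byte char #3 = E1 9A B0.
Offset 10: leading byte 0xE9 = 11101001 → 3-byte char #4 = E9 87 BF.
Leading byte 0xE9 = 11101001 matches 1110xxxx → 3-byte sequence.
Byte 1: 0xE9 = 11101001, payload 1001 (4 bits).
Byte 2: 0x87 = 10000111 (10xxxxxx ✓), payload 000111.
Byte 3: 0xBF = 10111111 (10xxxxxx ✓), payload 111111.
Concatenate: 1001000111111111 = 0x91FF (16 bits → U+91FF).

U+91FF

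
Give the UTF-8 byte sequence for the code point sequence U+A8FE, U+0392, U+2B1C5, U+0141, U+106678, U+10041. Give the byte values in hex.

U+A8FE: 3-byte form → EA A3 BE.
U+0392: 2-byte form → CE 92.
U+2B1C5: 4-byte form → F0 AB 87 85.
U+0141: 2-byte form → C5 81.
U+106678: 4-byte form → F4 86 99 B8.
U+10041: 4-byte form → F0 90 81 81.
Concatenated (19 bytes): EA A3 BE CE 92 F0 AB 87 85 C5 81 F4 86 99 B8 F0 90 81 81.

EA A3 BE CE 92 F0 AB 87 85 C5 81 F4 86 99 B8 F0 90 81 81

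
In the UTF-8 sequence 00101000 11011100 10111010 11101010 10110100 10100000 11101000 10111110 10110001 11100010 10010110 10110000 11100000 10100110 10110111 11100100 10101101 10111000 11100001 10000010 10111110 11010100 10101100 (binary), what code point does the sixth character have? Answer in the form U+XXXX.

U+09B7

Offset 0: leading byte 0x28 = 00101000 → 1-byte char #1 = 28.
Offset 1: leading byte 0xDC = 11011100 → 2-byte char #2 = DC BA.
Offset 3: leading byte 0xEA = 11101010 → 3-byte char #3 = EA B4 A0.
Offset 6: leading byte 0xE8 = 11101000 → 3-byte char #4 = E8 BE B1.
Offset 9: leading byte 0xE2 = 11100010 → 3-byte char #5 = E2 96 B0.
Offset 12: leading byte 0xE0 = 11100000 → 3-byte char #6 = E0 A6 B7.
Leading byte 0xE0 = 11100000 matches 1110xxxx → 3-byte sequence.
Byte 1: 0xE0 = 11100000, payload 0000 (4 bits).
Byte 2: 0xA6 = 10100110 (10xxxxxx ✓), payload 100110.
Byte 3: 0xB7 = 10110111 (10xxxxxx ✓), payload 110111.
Concatenate: 0000100110110111 = 0x9B7 (16 bits → U+09B7).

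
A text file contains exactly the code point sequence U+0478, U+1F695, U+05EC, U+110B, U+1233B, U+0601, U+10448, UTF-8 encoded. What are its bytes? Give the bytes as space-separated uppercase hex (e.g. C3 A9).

U+0478: 2-byte form → D1 B8.
U+1F695: 4-byte form → F0 9F 9A 95.
U+05EC: 2-byte form → D7 AC.
U+110B: 3-byte form → E1 84 8B.
U+1233B: 4-byte form → F0 92 8C BB.
U+0601: 2-byte form → D8 81.
U+10448: 4-byte form → F0 90 91 88.
Concatenated (21 bytes): D1 B8 F0 9F 9A 95 D7 AC E1 84 8B F0 92 8C BB D8 81 F0 90 91 88.

D1 B8 F0 9F 9A 95 D7 AC E1 84 8B F0 92 8C BB D8 81 F0 90 91 88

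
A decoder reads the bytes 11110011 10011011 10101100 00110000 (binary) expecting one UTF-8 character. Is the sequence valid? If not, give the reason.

Leading byte 0xF3 = 11110011 → 4-byte form.
Byte 4 is 0x30 = 00110000, which is not 10xxxxxx — expected a continuation byte.

invalid (non-continuation byte where continuation expected)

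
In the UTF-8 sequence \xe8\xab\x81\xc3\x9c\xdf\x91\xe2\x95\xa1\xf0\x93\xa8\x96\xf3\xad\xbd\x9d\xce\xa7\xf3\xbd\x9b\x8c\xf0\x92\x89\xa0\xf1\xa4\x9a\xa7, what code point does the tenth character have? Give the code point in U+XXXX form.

U+646A7

Offset 0: leading byte 0xE8 = 11101000 → 3-byte char #1 = E8 AB 81.
Offset 3: leading byte 0xC3 = 11000011 → 2-byte char #2 = C3 9C.
Offset 5: leading byte 0xDF = 11011111 → 2-byte char #3 = DF 91.
Offset 7: leading byte 0xE2 = 11100010 → 3-byte char #4 = E2 95 A1.
Offset 10: leading byte 0xF0 = 11110000 → 4-byte char #5 = F0 93 A8 96.
Offset 14: leading byte 0xF3 = 11110011 → 4-byte char #6 = F3 AD BD 9D.
Offset 18: leading byte 0xCE = 11001110 → 2-byte char #7 = CE A7.
Offset 20: leading byte 0xF3 = 11110011 → 4-byte char #8 = F3 BD 9B 8C.
Offset 24: leading byte 0xF0 = 11110000 → 4-byte char #9 = F0 92 89 A0.
Offset 28: leading byte 0xF1 = 11110001 → 4-byte char #10 = F1 A4 9A A7.
Leading byte 0xF1 = 11110001 matches 11110xxx → 4-byte sequence.
Byte 1: 0xF1 = 11110001, payload 001 (3 bits).
Byte 2: 0xA4 = 10100100 (10xxxxxx ✓), payload 100100.
Byte 3: 0x9A = 10011010 (10xxxxxx ✓), payload 011010.
Byte 4: 0xA7 = 10100111 (10xxxxxx ✓), payload 100111.
Concatenate: 001100100011010100111 = 0x646A7 (21 bits → U+646A7).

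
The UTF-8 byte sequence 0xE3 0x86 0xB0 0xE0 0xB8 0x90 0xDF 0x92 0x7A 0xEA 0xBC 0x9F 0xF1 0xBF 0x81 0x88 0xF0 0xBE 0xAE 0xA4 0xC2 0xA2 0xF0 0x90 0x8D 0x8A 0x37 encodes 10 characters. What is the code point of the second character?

U+0E10

Offset 0: leading byte 0xE3 = 11100011 → 3-byte char #1 = E3 86 B0.
Offset 3: leading byte 0xE0 = 11100000 → 3-byte char #2 = E0 B8 90.
Leading byte 0xE0 = 11100000 matches 1110xxxx → 3-byte sequence.
Byte 1: 0xE0 = 11100000, payload 0000 (4 bits).
Byte 2: 0xB8 = 10111000 (10xxxxxx ✓), payload 111000.
Byte 3: 0x90 = 10010000 (10xxxxxx ✓), payload 010000.
Concatenate: 0000111000010000 = 0xE10 (16 bits → U+0E10).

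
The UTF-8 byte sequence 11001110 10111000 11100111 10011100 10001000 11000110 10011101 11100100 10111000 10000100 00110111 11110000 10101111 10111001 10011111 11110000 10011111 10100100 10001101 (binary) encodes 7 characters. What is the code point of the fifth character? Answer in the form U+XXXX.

Offset 0: leading byte 0xCE = 11001110 → 2-byte char #1 = CE B8.
Offset 2: leading byte 0xE7 = 11100111 → 3-byte char #2 = E7 9C 88.
Offset 5: leading byte 0xC6 = 11000110 → 2-byte char #3 = C6 9D.
Offset 7: leading byte 0xE4 = 11100100 → 3-byte char #4 = E4 B8 84.
Offset 10: leading byte 0x37 = 00110111 → 1-byte char #5 = 37.
Leading byte 0x37 = 00110111 matches 0xxxxxxx → 1-byte sequence.
Byte 1: 0x37 = 00110111, payload 0110111 (7 bits).
Concatenate: 0110111 = 0x37 (7 bits → U+0037).

U+0037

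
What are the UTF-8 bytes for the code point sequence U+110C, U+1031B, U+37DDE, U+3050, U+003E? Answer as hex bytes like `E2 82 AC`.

E1 84 8C F0 90 8C 9B F0 B7 B7 9E E3 81 90 3E

U+110C: 3-byte form → E1 84 8C.
U+1031B: 4-byte form → F0 90 8C 9B.
U+37DDE: 4-byte form → F0 B7 B7 9E.
U+3050: 3-byte form → E3 81 90.
U+003E: 1-byte form → 3E.
Concatenated (15 bytes): E1 84 8C F0 90 8C 9B F0 B7 B7 9E E3 81 90 3E.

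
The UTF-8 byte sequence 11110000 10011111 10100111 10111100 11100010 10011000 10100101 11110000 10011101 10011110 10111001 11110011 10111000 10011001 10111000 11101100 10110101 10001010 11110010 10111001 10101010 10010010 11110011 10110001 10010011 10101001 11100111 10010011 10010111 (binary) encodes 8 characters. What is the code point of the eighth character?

Offset 0: leading byte 0xF0 = 11110000 → 4-byte char #1 = F0 9F A7 BC.
Offset 4: leading byte 0xE2 = 11100010 → 3-byte char #2 = E2 98 A5.
Offset 7: leading byte 0xF0 = 11110000 → 4-byte char #3 = F0 9D 9E B9.
Offset 11: leading byte 0xF3 = 11110011 → 4-byte char #4 = F3 B8 99 B8.
Offset 15: leading byte 0xEC = 11101100 → 3-byte char #5 = EC B5 8A.
Offset 18: leading byte 0xF2 = 11110010 → 4-byte char #6 = F2 B9 AA 92.
Offset 22: leading byte 0xF3 = 11110011 → 4-byte char #7 = F3 B1 93 A9.
Offset 26: leading byte 0xE7 = 11100111 → 3-byte char #8 = E7 93 97.
Leading byte 0xE7 = 11100111 matches 1110xxxx → 3-byte sequence.
Byte 1: 0xE7 = 11100111, payload 0111 (4 bits).
Byte 2: 0x93 = 10010011 (10xxxxxx ✓), payload 010011.
Byte 3: 0x97 = 10010111 (10xxxxxx ✓), payload 010111.
Concatenate: 0111010011010111 = 0x74D7 (16 bits → U+74D7).

U+74D7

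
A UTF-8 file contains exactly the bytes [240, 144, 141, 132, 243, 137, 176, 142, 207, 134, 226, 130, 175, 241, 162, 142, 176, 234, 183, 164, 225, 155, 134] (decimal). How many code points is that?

7

Byte at offset 0: 0xF0 = 11110000 → 4-byte char (#1). Advance 4.
Byte at offset 4: 0xF3 = 11110011 → 4-byte char (#2). Advance 4.
Byte at offset 8: 0xCF = 11001111 → 2-byte char (#3). Advance 2.
Byte at offset 10: 0xE2 = 11100010 → 3-byte char (#4). Advance 3.
Byte at offset 13: 0xF1 = 11110001 → 4-byte char (#5). Advance 4.
Byte at offset 17: 0xEA = 11101010 → 3-byte char (#6). Advance 3.
Byte at offset 20: 0xE1 = 11100001 → 3-byte char (#7). Advance 3.
Reached end at offset 23 after 7 code points.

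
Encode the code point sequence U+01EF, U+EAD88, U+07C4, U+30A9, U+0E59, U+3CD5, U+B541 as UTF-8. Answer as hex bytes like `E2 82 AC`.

C7 AF F3 AA B6 88 DF 84 E3 82 A9 E0 B9 99 E3 B3 95 EB 95 81

U+01EF: 2-byte form → C7 AF.
U+EAD88: 4-byte form → F3 AA B6 88.
U+07C4: 2-byte form → DF 84.
U+30A9: 3-byte form → E3 82 A9.
U+0E59: 3-byte form → E0 B9 99.
U+3CD5: 3-byte form → E3 B3 95.
U+B541: 3-byte form → EB 95 81.
Concatenated (20 bytes): C7 AF F3 AA B6 88 DF 84 E3 82 A9 E0 B9 99 E3 B3 95 EB 95 81.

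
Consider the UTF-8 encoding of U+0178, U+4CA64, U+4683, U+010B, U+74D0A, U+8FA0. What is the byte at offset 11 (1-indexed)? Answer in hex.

1-indexed offset 11 is 0-indexed offset 10.
U+0178 → 2-byte form C5 B8 at offsets 0–1.
U+4CA64 → 4-byte form F1 8C A9 A4 at offsets 2–5.
U+4683 → 3-byte form E4 9A 83 at offsets 6–8.
U+010B → 2-byte form C4 8B at offsets 9–10.
Offset 10 falls in char 4's range; it's byte 2 of C4 8B = 0x8B.

0x8B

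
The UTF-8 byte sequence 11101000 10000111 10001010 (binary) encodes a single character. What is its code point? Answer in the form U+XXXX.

U+81CA

Leading byte 0xE8 = 11101000 matches 1110xxxx → 3-byte sequence.
Byte 1: 0xE8 = 11101000, payload 1000 (4 bits).
Byte 2: 0x87 = 10000111 (10xxxxxx ✓), payload 000111.
Byte 3: 0x8A = 10001010 (10xxxxxx ✓), payload 001010.
Concatenate: 1000000111001010 = 0x81CA (16 bits → U+81CA).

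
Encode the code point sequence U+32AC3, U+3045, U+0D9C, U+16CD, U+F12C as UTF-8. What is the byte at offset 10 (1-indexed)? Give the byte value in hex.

0x9C

1-indexed offset 10 is 0-indexed offset 9.
U+32AC3 → 4-byte form F0 B2 AB 83 at offsets 0–3.
U+3045 → 3-byte form E3 81 85 at offsets 4–6.
U+0D9C → 3-byte form E0 B6 9C at offsets 7–9.
Offset 9 falls in char 3's range; it's byte 3 of E0 B6 9C = 0x9C.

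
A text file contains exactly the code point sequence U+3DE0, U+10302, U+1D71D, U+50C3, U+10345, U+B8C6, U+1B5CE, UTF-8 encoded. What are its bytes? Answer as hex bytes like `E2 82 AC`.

U+3DE0: 3-byte form → E3 B7 A0.
U+10302: 4-byte form → F0 90 8C 82.
U+1D71D: 4-byte form → F0 9D 9C 9D.
U+50C3: 3-byte form → E5 83 83.
U+10345: 4-byte form → F0 90 8D 85.
U+B8C6: 3-byte form → EB A3 86.
U+1B5CE: 4-byte form → F0 9B 97 8E.
Concatenated (25 bytes): E3 B7 A0 F0 90 8C 82 F0 9D 9C 9D E5 83 83 F0 90 8D 85 EB A3 86 F0 9B 97 8E.

E3 B7 A0 F0 90 8C 82 F0 9D 9C 9D E5 83 83 F0 90 8D 85 EB A3 86 F0 9B 97 8E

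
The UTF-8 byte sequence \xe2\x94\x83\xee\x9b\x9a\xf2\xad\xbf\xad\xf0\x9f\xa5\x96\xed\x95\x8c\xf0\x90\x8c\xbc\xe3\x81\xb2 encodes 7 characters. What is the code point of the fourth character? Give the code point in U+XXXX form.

Offset 0: leading byte 0xE2 = 11100010 → 3-byte char #1 = E2 94 83.
Offset 3: leading byte 0xEE = 11101110 → 3-byte char #2 = EE 9B 9A.
Offset 6: leading byte 0xF2 = 11110010 → 4-byte char #3 = F2 AD BF AD.
Offset 10: leading byte 0xF0 = 11110000 → 4-byte char #4 = F0 9F A5 96.
Leading byte 0xF0 = 11110000 matches 11110xxx → 4-byte sequence.
Byte 1: 0xF0 = 11110000, payload 000 (3 bits).
Byte 2: 0x9F = 10011111 (10xxxxxx ✓), payload 011111.
Byte 3: 0xA5 = 10100101 (10xxxxxx ✓), payload 100101.
Byte 4: 0x96 = 10010110 (10xxxxxx ✓), payload 010110.
Concatenate: 000011111100101010110 = 0x1F956 (21 bits → U+1F956).

U+1F956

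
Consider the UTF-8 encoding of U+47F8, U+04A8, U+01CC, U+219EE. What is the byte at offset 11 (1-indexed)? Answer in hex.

1-indexed offset 11 is 0-indexed offset 10.
U+47F8 → 3-byte form E4 9F B8 at offsets 0–2.
U+04A8 → 2-byte form D2 A8 at offsets 3–4.
U+01CC → 2-byte form C7 8C at offsets 5–6.
U+219EE → 4-byte form F0 A1 A7 AE at offsets 7–10.
Offset 10 falls in char 4's range; it's byte 4 of F0 A1 A7 AE = 0xAE.

0xAE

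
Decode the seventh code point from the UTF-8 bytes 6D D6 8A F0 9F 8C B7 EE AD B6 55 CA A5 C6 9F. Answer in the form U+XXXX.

U+019F

Offset 0: leading byte 0x6D = 01101101 → 1-byte char #1 = 6D.
Offset 1: leading byte 0xD6 = 11010110 → 2-byte char #2 = D6 8A.
Offset 3: leading byte 0xF0 = 11110000 → 4-byte char #3 = F0 9F 8C B7.
Offset 7: leading byte 0xEE = 11101110 → 3-byte char #4 = EE AD B6.
Offset 10: leading byte 0x55 = 01010101 → 1-byte char #5 = 55.
Offset 11: leading byte 0xCA = 11001010 → 2-byte char #6 = CA A5.
Offset 13: leading byte 0xC6 = 11000110 → 2-byte char #7 = C6 9F.
Leading byte 0xC6 = 11000110 matches 110xxxxx → 2-byte sequence.
Byte 1: 0xC6 = 11000110, payload 00110 (5 bits).
Byte 2: 0x9F = 10011111 (10xxxxxx ✓), payload 011111.
Concatenate: 00110011111 = 0x19F (11 bits → U+019F).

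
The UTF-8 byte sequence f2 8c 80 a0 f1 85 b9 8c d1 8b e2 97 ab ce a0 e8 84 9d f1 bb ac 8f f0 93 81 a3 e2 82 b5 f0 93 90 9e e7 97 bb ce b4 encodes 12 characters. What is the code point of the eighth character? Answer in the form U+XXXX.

U+13063

Offset 0: leading byte 0xF2 = 11110010 → 4-byte char #1 = F2 8C 80 A0.
Offset 4: leading byte 0xF1 = 11110001 → 4-byte char #2 = F1 85 B9 8C.
Offset 8: leading byte 0xD1 = 11010001 → 2-byte char #3 = D1 8B.
Offset 10: leading byte 0xE2 = 11100010 → 3-byte char #4 = E2 97 AB.
Offset 13: leading byte 0xCE = 11001110 → 2-byte char #5 = CE A0.
Offset 15: leading byte 0xE8 = 11101000 → 3-byte char #6 = E8 84 9D.
Offset 18: leading byte 0xF1 = 11110001 → 4-byte char #7 = F1 BB AC 8F.
Offset 22: leading byte 0xF0 = 11110000 → 4-byte char #8 = F0 93 81 A3.
Leading byte 0xF0 = 11110000 matches 11110xxx → 4-byte sequence.
Byte 1: 0xF0 = 11110000, payload 000 (3 bits).
Byte 2: 0x93 = 10010011 (10xxxxxx ✓), payload 010011.
Byte 3: 0x81 = 10000001 (10xxxxxx ✓), payload 000001.
Byte 4: 0xA3 = 10100011 (10xxxxxx ✓), payload 100011.
Concatenate: 000010011000001100011 = 0x13063 (21 bits → U+13063).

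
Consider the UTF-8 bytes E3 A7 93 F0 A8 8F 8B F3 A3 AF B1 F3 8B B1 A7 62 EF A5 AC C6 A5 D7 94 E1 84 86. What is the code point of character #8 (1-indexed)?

U+05D4

Offset 0: leading byte 0xE3 = 11100011 → 3-byte char #1 = E3 A7 93.
Offset 3: leading byte 0xF0 = 11110000 → 4-byte char #2 = F0 A8 8F 8B.
Offset 7: leading byte 0xF3 = 11110011 → 4-byte char #3 = F3 A3 AF B1.
Offset 11: leading byte 0xF3 = 11110011 → 4-byte char #4 = F3 8B B1 A7.
Offset 15: leading byte 0x62 = 01100010 → 1-byte char #5 = 62.
Offset 16: leading byte 0xEF = 11101111 → 3-byte char #6 = EF A5 AC.
Offset 19: leading byte 0xC6 = 11000110 → 2-byte char #7 = C6 A5.
Offset 21: leading byte 0xD7 = 11010111 → 2-byte char #8 = D7 94.
Leading byte 0xD7 = 11010111 matches 110xxxxx → 2-byte sequence.
Byte 1: 0xD7 = 11010111, payload 10111 (5 bits).
Byte 2: 0x94 = 10010100 (10xxxxxx ✓), payload 010100.
Concatenate: 10111010100 = 0x5D4 (11 bits → U+05D4).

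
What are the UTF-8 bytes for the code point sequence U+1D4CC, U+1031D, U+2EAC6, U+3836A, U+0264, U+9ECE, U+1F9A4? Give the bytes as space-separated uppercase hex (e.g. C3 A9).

F0 9D 93 8C F0 90 8C 9D F0 AE AB 86 F0 B8 8D AA C9 A4 E9 BB 8E F0 9F A6 A4

U+1D4CC: 4-byte form → F0 9D 93 8C.
U+1031D: 4-byte form → F0 90 8C 9D.
U+2EAC6: 4-byte form → F0 AE AB 86.
U+3836A: 4-byte form → F0 B8 8D AA.
U+0264: 2-byte form → C9 A4.
U+9ECE: 3-byte form → E9 BB 8E.
U+1F9A4: 4-byte form → F0 9F A6 A4.
Concatenated (25 bytes): F0 9D 93 8C F0 90 8C 9D F0 AE AB 86 F0 B8 8D AA C9 A4 E9 BB 8E F0 9F A6 A4.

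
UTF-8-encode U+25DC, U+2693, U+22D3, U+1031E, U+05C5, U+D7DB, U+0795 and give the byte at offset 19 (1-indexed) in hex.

1-indexed offset 19 is 0-indexed offset 18.
U+25DC → 3-byte form E2 97 9C at offsets 0–2.
U+2693 → 3-byte form E2 9A 93 at offsets 3–5.
U+22D3 → 3-byte form E2 8B 93 at offsets 6–8.
U+1031E → 4-byte form F0 90 8C 9E at offsets 9–12.
U+05C5 → 2-byte form D7 85 at offsets 13–14.
U+D7DB → 3-byte form ED 9F 9B at offsets 15–17.
U+0795 → 2-byte form DE 95 at offsets 18–19.
Offset 18 falls in char 7's range; it's byte 1 of DE 95 = 0xDE.

0xDE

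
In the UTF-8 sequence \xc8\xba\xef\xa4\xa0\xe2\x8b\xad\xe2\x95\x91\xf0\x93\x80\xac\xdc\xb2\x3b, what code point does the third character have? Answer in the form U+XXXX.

U+22ED

Offset 0: leading byte 0xC8 = 11001000 → 2-byte char #1 = C8 BA.
Offset 2: leading byte 0xEF = 11101111 → 3-byte char #2 = EF A4 A0.
Offset 5: leading byte 0xE2 = 11100010 → 3-byte char #3 = E2 8B AD.
Leading byte 0xE2 = 11100010 matches 1110xxxx → 3-byte sequence.
Byte 1: 0xE2 = 11100010, payload 0010 (4 bits).
Byte 2: 0x8B = 10001011 (10xxxxxx ✓), payload 001011.
Byte 3: 0xAD = 10101101 (10xxxxxx ✓), payload 101101.
Concatenate: 0010001011101101 = 0x22ED (16 bits → U+22ED).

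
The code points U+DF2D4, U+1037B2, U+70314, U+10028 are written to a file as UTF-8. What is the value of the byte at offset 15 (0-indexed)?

U+DF2D4 → 4-byte form F3 9F 8B 94 at offsets 0–3.
U+1037B2 → 4-byte form F4 83 9E B2 at offsets 4–7.
U+70314 → 4-byte form F1 B0 8C 94 at offsets 8–11.
U+10028 → 4-byte form F0 90 80 A8 at offsets 12–15.
Offset 15 falls in char 4's range; it's byte 4 of F0 90 80 A8 = 0xA8.

0xA8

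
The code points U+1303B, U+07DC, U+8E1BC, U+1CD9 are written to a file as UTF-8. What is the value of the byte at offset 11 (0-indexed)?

0xB3

U+1303B → 4-byte form F0 93 80 BB at offsets 0–3.
U+07DC → 2-byte form DF 9C at offsets 4–5.
U+8E1BC → 4-byte form F2 8E 86 BC at offsets 6–9.
U+1CD9 → 3-byte form E1 B3 99 at offsets 10–12.
Offset 11 falls in char 4's range; it's byte 2 of E1 B3 99 = 0xB3.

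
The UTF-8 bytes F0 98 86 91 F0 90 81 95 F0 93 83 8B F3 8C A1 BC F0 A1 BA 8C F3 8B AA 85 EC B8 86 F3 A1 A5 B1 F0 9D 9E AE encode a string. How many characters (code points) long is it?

9

Byte at offset 0: 0xF0 = 11110000 → 4-byte char (#1). Advance 4.
Byte at offset 4: 0xF0 = 11110000 → 4-byte char (#2). Advance 4.
Byte at offset 8: 0xF0 = 11110000 → 4-byte char (#3). Advance 4.
Byte at offset 12: 0xF3 = 11110011 → 4-byte char (#4). Advance 4.
Byte at offset 16: 0xF0 = 11110000 → 4-byte char (#5). Advance 4.
Byte at offset 20: 0xF3 = 11110011 → 4-byte char (#6). Advance 4.
Byte at offset 24: 0xEC = 11101100 → 3-byte char (#7). Advance 3.
Byte at offset 27: 0xF3 = 11110011 → 4-byte char (#8). Advance 4.
Byte at offset 31: 0xF0 = 11110000 → 4-byte char (#9). Advance 4.
Reached end at offset 35 after 9 code points.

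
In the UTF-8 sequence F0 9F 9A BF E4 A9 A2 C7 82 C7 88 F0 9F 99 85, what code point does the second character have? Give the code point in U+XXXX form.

Offset 0: leading byte 0xF0 = 11110000 → 4-byte char #1 = F0 9F 9A BF.
Offset 4: leading byte 0xE4 = 11100100 → 3-byte char #2 = E4 A9 A2.
Leading byte 0xE4 = 11100100 matches 1110xxxx → 3-byte sequence.
Byte 1: 0xE4 = 11100100, payload 0100 (4 bits).
Byte 2: 0xA9 = 10101001 (10xxxxxx ✓), payload 101001.
Byte 3: 0xA2 = 10100010 (10xxxxxx ✓), payload 100010.
Concatenate: 0100101001100010 = 0x4A62 (16 bits → U+4A62).

U+4A62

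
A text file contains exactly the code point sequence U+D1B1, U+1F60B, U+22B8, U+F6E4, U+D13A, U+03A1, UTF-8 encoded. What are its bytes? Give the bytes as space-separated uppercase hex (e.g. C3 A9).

U+D1B1: 3-byte form → ED 86 B1.
U+1F60B: 4-byte form → F0 9F 98 8B.
U+22B8: 3-byte form → E2 8A B8.
U+F6E4: 3-byte form → EF 9B A4.
U+D13A: 3-byte form → ED 84 BA.
U+03A1: 2-byte form → CE A1.
Concatenated (18 bytes): ED 86 B1 F0 9F 98 8B E2 8A B8 EF 9B A4 ED 84 BA CE A1.

ED 86 B1 F0 9F 98 8B E2 8A B8 EF 9B A4 ED 84 BA CE A1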